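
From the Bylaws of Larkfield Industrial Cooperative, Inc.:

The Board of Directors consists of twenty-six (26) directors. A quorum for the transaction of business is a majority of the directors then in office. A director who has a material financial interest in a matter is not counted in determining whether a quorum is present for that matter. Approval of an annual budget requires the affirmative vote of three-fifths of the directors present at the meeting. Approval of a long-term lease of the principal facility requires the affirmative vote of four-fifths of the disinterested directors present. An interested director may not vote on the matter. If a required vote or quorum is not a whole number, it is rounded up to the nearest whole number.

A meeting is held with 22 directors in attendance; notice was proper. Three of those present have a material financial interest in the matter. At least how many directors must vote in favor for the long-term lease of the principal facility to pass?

16

The long-term lease of the principal facility requires four-fifths of the disinterested directors present (22 − 3 = 19).
4/5 of 19 = 15.20, rounded up to 16.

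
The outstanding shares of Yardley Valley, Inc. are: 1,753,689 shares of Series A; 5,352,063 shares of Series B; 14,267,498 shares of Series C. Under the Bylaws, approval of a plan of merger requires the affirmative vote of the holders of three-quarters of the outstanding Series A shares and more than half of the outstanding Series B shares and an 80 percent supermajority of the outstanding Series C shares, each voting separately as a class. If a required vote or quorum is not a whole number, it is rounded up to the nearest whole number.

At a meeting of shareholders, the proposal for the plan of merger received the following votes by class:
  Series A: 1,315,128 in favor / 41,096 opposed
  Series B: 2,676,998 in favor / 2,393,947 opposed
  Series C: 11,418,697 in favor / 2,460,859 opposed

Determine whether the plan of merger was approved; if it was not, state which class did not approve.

Not approved — the Series A shares did not give the required vote.

Series A: 3/4 of 1753689 = 1315266.75, rounded up to 1315267; 1,315,267 required, 1,315,128 in favor — not approved.
Series B: a majority of 5352063 is 2676032; 2,676,032 required, 2,676,998 in favor — approved.
Series C: 4/5 of 14267498 = 11413998.40, rounded up to 11413999; 11,413,999 required, 11,418,697 in favor — approved.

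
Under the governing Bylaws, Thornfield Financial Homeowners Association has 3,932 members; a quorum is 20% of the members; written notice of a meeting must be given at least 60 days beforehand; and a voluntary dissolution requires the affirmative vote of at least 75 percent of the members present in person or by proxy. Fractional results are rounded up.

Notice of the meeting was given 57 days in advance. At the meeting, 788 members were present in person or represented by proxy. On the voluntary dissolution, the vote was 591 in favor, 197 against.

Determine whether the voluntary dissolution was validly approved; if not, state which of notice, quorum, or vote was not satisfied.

Notice: 57 days given; 60 required. Not satisfied.
Quorum: 20% of 3,932 = 786.40, rounded up to 787; 788 present. Satisfied.
Vote: requires three-fourths of those present (788); 3/4 of 788 = 591, so 591 needed; 591 in favor. Satisfied.

Invalid — notice requirement not satisfied.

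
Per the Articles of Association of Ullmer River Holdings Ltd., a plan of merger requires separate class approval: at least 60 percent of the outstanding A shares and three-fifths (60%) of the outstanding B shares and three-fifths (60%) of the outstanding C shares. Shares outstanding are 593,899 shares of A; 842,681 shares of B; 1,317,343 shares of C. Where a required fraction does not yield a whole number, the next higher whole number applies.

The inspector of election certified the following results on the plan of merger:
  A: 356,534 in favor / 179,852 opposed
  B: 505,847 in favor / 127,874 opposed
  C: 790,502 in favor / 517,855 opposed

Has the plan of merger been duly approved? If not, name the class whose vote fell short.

Approved — every class gave the required vote.

A: 3/5 of 593899 = 356339.40, rounded up to 356340; 356,340 required, 356,534 in favor — approved.
B: 3/5 of 842681 = 505608.60, rounded up to 505609; 505,609 required, 505,847 in favor — approved.
C: 3/5 of 1317343 = 790405.80, rounded up to 790406; 790,406 required, 790,502 in favor — approved.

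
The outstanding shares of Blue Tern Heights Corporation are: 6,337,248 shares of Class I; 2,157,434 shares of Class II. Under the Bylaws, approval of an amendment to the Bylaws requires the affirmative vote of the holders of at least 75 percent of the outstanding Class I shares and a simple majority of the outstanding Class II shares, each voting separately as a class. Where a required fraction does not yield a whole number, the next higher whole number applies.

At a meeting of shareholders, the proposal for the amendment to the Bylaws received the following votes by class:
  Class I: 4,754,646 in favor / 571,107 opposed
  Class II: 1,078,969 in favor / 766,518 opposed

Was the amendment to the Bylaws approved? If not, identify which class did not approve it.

Class I: 3/4 of 6337248 = 4752936; 4,752,936 required, 4,754,646 in favor — approved.
Class II: a majority of 2157434 is 1078718; 1,078,718 required, 1,078,969 in favor — approved.

Approved — every class gave the required vote.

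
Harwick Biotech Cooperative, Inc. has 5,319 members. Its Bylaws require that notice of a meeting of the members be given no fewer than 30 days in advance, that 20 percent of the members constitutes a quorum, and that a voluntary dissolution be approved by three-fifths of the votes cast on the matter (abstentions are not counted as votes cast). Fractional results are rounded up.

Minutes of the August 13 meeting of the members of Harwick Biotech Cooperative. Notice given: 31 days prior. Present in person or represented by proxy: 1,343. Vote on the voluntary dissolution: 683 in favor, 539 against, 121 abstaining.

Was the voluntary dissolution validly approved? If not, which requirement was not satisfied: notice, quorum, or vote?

Invalid — vote requirement not satisfied.

Notice: 31 days given; 30 required. Satisfied.
Quorum: 20% of 5,319 = 1,063.80, rounded up to 1,064; 1,343 present. Satisfied.
Vote: requires three-fifths of the votes cast (1,343 − 121 abstaining = 1,222); 3/5 of 1222 = 733.20, rounded up to 734, so 734 needed; 683 in favor. Not satisfied.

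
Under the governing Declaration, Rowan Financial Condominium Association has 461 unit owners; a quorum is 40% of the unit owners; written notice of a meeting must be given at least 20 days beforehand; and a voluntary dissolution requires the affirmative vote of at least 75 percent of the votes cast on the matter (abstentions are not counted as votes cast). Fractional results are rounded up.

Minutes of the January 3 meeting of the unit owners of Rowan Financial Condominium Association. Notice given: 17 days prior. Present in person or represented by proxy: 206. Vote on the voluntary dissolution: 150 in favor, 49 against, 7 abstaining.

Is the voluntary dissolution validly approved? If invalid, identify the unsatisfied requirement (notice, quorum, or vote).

Invalid — notice requirement not satisfied.

Notice: 17 days given; 20 required. Not satisfied.
Quorum: 40% of 461 = 184.40, rounded up to 185; 206 present. Satisfied.
Vote: requires three-fourths of the votes cast (206 − 7 abstaining = 199); 3/4 of 199 = 149.25, rounded up to 150, so 150 needed; 150 in favor. Satisfied.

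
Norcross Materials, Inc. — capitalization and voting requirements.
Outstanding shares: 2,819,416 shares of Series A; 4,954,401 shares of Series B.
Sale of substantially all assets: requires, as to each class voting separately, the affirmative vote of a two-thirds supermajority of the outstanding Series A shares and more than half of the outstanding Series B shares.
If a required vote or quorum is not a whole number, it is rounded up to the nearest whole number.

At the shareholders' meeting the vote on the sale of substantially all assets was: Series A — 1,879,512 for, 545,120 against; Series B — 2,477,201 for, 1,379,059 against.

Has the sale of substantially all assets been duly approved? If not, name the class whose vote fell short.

Series A: 2/3 of 2819416 = 1879610.67, rounded up to 1879611; 1,879,611 required, 1,879,512 in favor — not approved.
Series B: a majority of 4954401 is 2477201; 2,477,201 required, 2,477,201 in favor — approved.

Not approved — the Series A shares did not give the required vote.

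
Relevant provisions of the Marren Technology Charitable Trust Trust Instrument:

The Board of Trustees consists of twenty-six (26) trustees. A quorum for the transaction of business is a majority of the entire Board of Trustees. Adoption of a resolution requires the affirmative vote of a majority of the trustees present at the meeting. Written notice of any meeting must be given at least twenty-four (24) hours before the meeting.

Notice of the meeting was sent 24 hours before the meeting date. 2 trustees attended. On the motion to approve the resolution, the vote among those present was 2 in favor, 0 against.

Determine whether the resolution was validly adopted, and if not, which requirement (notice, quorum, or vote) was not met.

Invalid — quorum requirement not satisfied.

Notice: 24 hours given; 24 required (24 ≥ 24). Satisfied.
Quorum: 2 present; quorum is 14. Not satisfied.
Vote: the resolution requires a majority of the trustees present (2). A majority of 2 is 2, so 2 affirmative votes are needed; 2 voted in favor. Satisfied. (Moot — without a quorum no business can be validly transacted.)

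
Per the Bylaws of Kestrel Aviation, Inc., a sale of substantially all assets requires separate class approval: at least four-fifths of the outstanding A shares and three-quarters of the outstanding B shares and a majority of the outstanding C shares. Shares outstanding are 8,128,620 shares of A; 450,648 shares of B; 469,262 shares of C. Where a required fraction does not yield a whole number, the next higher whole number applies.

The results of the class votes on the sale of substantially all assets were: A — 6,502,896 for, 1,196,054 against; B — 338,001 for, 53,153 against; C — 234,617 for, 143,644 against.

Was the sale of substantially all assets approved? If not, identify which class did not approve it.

Not approved — the C shares did not give the required vote.

A: 4/5 of 8128620 = 6502896; 6,502,896 required, 6,502,896 in favor — approved.
B: 3/4 of 450648 = 337986; 337,986 required, 338,001 in favor — approved.
C: a majority of 469262 is 234632; 234,632 required, 234,617 in favor — not approved.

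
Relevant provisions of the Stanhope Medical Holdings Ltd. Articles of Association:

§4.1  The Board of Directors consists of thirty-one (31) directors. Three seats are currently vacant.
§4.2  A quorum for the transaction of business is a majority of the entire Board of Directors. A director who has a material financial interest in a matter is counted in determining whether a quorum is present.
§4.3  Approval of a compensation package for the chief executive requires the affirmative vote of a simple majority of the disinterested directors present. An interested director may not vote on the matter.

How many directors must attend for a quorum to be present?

16

A majority of 31 is 16.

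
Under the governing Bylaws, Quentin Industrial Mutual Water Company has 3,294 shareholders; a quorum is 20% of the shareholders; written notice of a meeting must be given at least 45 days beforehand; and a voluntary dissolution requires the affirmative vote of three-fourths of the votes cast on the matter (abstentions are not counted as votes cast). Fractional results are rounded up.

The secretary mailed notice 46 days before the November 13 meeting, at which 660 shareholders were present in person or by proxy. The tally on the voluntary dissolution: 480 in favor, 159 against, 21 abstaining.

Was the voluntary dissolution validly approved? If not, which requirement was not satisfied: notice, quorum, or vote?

Notice: 46 days given; 45 required. Satisfied.
Quorum: 20% of 3,294 = 658.80, rounded up to 659; 660 present. Satisfied.
Vote: requires three-fourths of the votes cast (660 − 21 abstaining = 639); 3/4 of 639 = 479.25, rounded up to 480, so 480 needed; 480 in favor. Satisfied.

Valid — all requirements satisfied.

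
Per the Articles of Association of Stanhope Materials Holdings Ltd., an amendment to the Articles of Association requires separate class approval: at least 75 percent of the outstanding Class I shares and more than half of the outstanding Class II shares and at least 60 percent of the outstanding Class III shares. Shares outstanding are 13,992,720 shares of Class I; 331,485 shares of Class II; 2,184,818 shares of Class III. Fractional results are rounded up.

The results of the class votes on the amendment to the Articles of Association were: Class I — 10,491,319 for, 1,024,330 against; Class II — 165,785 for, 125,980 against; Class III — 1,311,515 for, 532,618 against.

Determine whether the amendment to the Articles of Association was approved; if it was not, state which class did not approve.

Not approved — the Class I shares did not give the required vote.

Class I: 3/4 of 13992720 = 10494540; 10,494,540 required, 10,491,319 in favor — not approved.
Class II: a majority of 331485 is 165743; 165,743 required, 165,785 in favor — approved.
Class III: 3/5 of 2184818 = 1310890.80, rounded up to 1310891; 1,310,891 required, 1,311,515 in favor — approved.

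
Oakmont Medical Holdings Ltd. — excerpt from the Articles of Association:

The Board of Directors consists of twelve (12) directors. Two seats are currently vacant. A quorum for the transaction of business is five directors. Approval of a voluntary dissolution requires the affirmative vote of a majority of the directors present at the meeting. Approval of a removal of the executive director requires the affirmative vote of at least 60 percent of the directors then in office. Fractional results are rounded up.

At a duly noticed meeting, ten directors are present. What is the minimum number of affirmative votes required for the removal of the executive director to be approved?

The removal of the executive director requires three-fifths of the directors then in office (10).
3/5 of 10 = 6.

6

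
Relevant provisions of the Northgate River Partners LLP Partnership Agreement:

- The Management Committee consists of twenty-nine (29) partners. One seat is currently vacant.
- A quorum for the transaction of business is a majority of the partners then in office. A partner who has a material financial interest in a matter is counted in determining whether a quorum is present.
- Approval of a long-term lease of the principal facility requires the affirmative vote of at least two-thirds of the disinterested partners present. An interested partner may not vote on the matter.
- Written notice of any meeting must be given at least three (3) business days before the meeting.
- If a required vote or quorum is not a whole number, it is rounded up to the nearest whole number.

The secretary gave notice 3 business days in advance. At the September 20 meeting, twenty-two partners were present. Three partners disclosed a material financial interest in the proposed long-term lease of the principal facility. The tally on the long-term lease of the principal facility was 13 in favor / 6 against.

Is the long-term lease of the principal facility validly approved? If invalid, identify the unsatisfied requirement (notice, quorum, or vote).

Notice: 3 business days given; 3 required (3 ≥ 3). Satisfied.
Quorum: 22 present (interested partners count toward quorum); quorum is 15. Satisfied.
Vote: the long-term lease of the principal facility requires two-thirds of the disinterested partners present (22 − 3 = 19). 2/3 of 19 = 12.67, rounded up to 13, so 13 affirmative votes are needed; 13 voted in favor. Satisfied.

Valid — all requirements satisfied.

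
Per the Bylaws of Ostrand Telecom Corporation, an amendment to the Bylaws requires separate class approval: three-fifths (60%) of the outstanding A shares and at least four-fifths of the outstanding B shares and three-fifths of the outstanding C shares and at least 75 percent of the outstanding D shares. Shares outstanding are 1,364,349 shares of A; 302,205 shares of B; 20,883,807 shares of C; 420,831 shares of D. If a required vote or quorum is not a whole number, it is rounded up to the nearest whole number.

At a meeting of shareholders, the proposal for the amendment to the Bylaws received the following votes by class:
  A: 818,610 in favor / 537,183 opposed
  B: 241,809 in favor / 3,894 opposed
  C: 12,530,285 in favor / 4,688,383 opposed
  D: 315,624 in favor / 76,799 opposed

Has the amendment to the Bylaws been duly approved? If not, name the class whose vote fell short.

A: 3/5 of 1364349 = 818609.40, rounded up to 818610; 818,610 required, 818,610 in favor — approved.
B: 4/5 of 302205 = 241764; 241,764 required, 241,809 in favor — approved.
C: 3/5 of 20883807 = 12530284.20, rounded up to 12530285; 12,530,285 required, 12,530,285 in favor — approved.
D: 3/4 of 420831 = 315623.25, rounded up to 315624; 315,624 required, 315,624 in favor — approved.

Approved — every class gave the required vote.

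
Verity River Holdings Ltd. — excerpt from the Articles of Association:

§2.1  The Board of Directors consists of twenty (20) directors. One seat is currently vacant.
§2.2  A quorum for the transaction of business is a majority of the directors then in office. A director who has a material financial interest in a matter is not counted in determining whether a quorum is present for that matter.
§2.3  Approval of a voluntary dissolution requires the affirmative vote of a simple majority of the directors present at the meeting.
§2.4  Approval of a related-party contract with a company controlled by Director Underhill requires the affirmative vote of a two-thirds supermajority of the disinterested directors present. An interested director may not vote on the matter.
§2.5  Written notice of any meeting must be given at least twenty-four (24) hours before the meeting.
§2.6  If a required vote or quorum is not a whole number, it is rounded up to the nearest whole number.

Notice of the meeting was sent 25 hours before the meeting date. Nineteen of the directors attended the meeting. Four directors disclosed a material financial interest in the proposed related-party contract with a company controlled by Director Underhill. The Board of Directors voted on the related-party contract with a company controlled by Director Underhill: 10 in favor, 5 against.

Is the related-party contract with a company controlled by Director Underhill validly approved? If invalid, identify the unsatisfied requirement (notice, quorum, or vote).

Valid — all requirements satisfied.

Notice: 25 hours given; 24 required (25 ≥ 24). Satisfied.
Quorum: 19 present, but the 4 interested directors do not count, leaving 15. Quorum is 10. Satisfied.
Vote: the related-party contract with a company controlled by Director Underhill requires two-thirds of the disinterested directors present (19 − 4 = 15). 2/3 of 15 = 10, so 10 affirmative votes are needed; 10 voted in favor. Satisfied.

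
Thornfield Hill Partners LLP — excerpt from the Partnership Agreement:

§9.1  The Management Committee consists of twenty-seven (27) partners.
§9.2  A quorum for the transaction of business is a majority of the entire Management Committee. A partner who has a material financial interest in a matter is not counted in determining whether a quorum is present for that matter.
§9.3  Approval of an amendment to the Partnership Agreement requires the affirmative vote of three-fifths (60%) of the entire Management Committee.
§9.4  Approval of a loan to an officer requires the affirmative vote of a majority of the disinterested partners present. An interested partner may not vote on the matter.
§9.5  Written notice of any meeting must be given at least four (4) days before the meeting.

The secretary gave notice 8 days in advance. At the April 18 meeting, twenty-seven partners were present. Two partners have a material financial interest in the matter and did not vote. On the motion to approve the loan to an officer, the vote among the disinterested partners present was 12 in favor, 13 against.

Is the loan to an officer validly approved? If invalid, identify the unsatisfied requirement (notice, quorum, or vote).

Invalid — vote requirement not satisfied.

Notice: 8 days given; 4 required (8 ≥ 4). Satisfied.
Quorum: 27 present, but the 2 interested partners do not count, leaving 25. Quorum is 14. Satisfied.
Vote: the loan to an officer requires a majority of the disinterested partners present (27 − 2 = 25). A majority of 25 is 13, so 13 affirmative votes are needed; 12 voted in favor. Not satisfied.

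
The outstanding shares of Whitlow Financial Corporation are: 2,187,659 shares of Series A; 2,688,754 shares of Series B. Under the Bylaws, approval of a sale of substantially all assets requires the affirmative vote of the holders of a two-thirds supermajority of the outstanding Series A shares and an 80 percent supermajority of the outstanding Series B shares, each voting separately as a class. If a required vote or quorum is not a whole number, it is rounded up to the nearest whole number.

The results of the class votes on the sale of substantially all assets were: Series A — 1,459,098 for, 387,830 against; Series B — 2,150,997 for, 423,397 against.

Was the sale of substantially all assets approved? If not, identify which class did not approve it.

Not approved — the Series B shares did not give the required vote.

Series A: 2/3 of 2187659 = 1458439.33, rounded up to 1458440; 1,458,440 required, 1,459,098 in favor — approved.
Series B: 4/5 of 2688754 = 2151003.20, rounded up to 2151004; 2,151,004 required, 2,150,997 in favor — not approved.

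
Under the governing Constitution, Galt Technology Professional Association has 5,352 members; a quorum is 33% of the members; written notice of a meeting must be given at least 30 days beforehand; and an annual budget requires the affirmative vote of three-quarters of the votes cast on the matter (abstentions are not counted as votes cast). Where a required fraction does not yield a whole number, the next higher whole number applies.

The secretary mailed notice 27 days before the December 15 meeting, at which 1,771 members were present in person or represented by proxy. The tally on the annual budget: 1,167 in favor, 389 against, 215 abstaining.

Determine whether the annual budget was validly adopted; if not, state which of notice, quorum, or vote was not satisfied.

Invalid — notice requirement not satisfied.

Notice: 27 days given; 30 required. Not satisfied.
Quorum: 33% of 5,352 = 1,766.16, rounded up to 1,767; 1,771 present. Satisfied.
Vote: requires three-fourths of the votes cast (1,771 − 215 abstaining = 1,556); 3/4 of 1556 = 1167, so 1,167 needed; 1,167 in favor. Satisfied.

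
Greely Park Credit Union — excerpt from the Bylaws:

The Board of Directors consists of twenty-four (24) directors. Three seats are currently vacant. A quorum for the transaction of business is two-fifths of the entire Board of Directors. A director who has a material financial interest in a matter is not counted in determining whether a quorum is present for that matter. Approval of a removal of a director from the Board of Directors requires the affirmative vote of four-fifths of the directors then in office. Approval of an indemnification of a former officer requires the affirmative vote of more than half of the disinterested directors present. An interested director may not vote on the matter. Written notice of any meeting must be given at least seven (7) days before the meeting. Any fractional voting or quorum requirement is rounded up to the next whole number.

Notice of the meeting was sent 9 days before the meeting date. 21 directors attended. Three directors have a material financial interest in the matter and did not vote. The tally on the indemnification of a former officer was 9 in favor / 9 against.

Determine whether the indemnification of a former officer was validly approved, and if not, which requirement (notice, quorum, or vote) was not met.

Notice: 9 days given; 7 required (9 ≥ 7). Satisfied.
Quorum: 21 present, but the 3 interested directors do not count, leaving 18. Quorum is 10. Satisfied.
Vote: the indemnification of a former officer requires a majority of the disinterested directors present (21 − 3 = 18). A majority of 18 is 10, so 10 affirmative votes are needed; 9 voted in favor. Not satisfied.

Invalid — vote requirement not satisfied.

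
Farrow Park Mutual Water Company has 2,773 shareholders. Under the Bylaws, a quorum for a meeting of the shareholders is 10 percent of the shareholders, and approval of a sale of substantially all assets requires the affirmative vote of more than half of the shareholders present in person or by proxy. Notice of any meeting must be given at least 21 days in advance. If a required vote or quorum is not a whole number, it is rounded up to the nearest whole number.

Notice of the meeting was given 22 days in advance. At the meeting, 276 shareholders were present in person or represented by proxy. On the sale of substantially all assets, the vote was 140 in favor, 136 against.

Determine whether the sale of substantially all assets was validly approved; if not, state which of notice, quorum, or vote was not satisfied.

Invalid — quorum requirement not satisfied.

Notice: 22 days given; 21 required. Satisfied.
Quorum: 10% of 2,773 = 277.30, rounded up to 278; 276 present. Not satisfied.
Vote: requires a majority of those present (276); a majority of 276 is 139, so 139 needed; 140 in favor. Satisfied.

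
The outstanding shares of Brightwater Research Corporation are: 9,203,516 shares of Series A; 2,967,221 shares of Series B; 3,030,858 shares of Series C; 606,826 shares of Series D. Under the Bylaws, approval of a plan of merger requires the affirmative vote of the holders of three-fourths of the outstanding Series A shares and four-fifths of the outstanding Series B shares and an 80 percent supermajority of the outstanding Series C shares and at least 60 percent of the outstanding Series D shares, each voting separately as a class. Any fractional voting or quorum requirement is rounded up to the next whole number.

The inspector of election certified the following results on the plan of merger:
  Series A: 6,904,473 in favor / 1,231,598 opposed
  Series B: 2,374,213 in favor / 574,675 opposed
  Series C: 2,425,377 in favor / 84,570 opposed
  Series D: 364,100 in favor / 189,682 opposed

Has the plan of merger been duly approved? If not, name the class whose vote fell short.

Series A: 3/4 of 9203516 = 6902637; 6,902,637 required, 6,904,473 in favor — approved.
Series B: 4/5 of 2967221 = 2373776.80, rounded up to 2373777; 2,373,777 required, 2,374,213 in favor — approved.
Series C: 4/5 of 3030858 = 2424686.40, rounded up to 2424687; 2,424,687 required, 2,425,377 in favor — approved.
Series D: 3/5 of 606826 = 364095.60, rounded up to 364096; 364,096 required, 364,100 in favor — approved.

Approved — every class gave the required vote.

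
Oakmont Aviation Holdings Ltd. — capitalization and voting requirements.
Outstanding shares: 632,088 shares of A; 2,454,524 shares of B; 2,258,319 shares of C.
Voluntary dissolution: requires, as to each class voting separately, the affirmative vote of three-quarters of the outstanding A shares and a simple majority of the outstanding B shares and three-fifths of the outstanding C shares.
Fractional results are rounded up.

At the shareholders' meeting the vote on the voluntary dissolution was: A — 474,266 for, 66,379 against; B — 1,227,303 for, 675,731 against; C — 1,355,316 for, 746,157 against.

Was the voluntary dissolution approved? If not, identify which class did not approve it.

A: 3/4 of 632088 = 474066; 474,066 required, 474,266 in favor — approved.
B: a majority of 2454524 is 1227263; 1,227,263 required, 1,227,303 in favor — approved.
C: 3/5 of 2258319 = 1354991.40, rounded up to 1354992; 1,354,992 required, 1,355,316 in favor — approved.

Approved — every class gave the required vote.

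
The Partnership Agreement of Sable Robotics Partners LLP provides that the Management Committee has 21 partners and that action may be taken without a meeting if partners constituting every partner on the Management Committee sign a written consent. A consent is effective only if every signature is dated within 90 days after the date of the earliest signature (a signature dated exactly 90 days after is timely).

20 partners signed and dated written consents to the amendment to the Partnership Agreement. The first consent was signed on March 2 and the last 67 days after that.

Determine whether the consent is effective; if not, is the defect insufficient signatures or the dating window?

Signatures required: all of 21 — unanimous means all 21, so 21 needed; 20 signed. Insufficient.
Dating window: the latest signature is 67 days after the earliest; the limit is 90 days. Within the window.

Not effective — insufficient signatures.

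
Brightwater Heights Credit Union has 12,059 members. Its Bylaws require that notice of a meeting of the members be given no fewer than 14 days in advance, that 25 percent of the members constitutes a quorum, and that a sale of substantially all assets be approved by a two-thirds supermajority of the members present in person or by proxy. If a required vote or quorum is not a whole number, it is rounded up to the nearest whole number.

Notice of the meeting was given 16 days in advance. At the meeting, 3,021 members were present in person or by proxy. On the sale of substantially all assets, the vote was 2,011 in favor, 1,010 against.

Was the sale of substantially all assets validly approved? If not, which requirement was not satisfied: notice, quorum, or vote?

Invalid — vote requirement not satisfied.

Notice: 16 days given; 14 required. Satisfied.
Quorum: 25% of 12,059 = 3,014.75, rounded up to 3,015; 3,021 present. Satisfied.
Vote: requires two-thirds of those present (3,021); 2/3 of 3021 = 2014, so 2,014 needed; 2,011 in favor. Not satisfied.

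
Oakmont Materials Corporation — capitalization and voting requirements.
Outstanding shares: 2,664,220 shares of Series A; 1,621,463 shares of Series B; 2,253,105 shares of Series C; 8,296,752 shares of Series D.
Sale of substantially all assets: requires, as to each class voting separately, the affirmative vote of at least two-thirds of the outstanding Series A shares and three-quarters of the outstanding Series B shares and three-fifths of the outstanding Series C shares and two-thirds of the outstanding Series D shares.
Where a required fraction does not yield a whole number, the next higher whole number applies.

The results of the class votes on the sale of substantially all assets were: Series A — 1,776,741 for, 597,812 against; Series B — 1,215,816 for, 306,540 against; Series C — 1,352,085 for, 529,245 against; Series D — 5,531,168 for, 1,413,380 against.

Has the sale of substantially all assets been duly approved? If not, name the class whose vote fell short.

Not approved — the Series B shares did not give the required vote.

Series A: 2/3 of 2664220 = 1776146.67, rounded up to 1776147; 1,776,147 required, 1,776,741 in favor — approved.
Series B: 3/4 of 1621463 = 1216097.25, rounded up to 1216098; 1,216,098 required, 1,215,816 in favor — not approved.
Series C: 3/5 of 2253105 = 1351863; 1,351,863 required, 1,352,085 in favor — approved.
Series D: 2/3 of 8296752 = 5531168; 5,531,168 required, 5,531,168 in favor — approved.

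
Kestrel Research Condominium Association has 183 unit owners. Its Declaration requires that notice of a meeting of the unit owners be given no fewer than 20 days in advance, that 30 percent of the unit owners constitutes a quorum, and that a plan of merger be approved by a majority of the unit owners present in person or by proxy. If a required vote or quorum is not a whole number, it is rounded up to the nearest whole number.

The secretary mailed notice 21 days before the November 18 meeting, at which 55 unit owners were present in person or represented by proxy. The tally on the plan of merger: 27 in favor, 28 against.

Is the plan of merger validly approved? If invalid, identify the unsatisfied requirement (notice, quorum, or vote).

Notice: 21 days given; 20 required. Satisfied.
Quorum: 30% of 183 = 54.90, rounded up to 55; 55 present. Satisfied.
Vote: requires a majority of those present (55); a majority of 55 is 28, so 28 needed; 27 in favor. Not satisfied.

Invalid — vote requirement not satisfied.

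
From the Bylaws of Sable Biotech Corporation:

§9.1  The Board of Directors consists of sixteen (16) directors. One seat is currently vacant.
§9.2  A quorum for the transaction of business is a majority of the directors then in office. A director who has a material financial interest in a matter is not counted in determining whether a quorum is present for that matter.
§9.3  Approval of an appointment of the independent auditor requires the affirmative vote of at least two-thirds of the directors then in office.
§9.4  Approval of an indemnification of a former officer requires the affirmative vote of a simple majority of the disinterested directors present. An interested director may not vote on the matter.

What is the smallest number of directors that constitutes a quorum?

A majority of 15 is 8.

8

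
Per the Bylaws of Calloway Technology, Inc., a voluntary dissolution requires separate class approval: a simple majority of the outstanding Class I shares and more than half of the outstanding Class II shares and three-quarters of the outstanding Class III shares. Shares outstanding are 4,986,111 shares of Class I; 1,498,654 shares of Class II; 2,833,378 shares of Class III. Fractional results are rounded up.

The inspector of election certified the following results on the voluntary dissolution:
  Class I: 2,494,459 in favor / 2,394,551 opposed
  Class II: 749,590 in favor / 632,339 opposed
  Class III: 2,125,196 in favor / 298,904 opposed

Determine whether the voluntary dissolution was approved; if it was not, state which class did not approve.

Class I: a majority of 4986111 is 2493056; 2,493,056 required, 2,494,459 in favor — approved.
Class II: a majority of 1498654 is 749328; 749,328 required, 749,590 in favor — approved.
Class III: 3/4 of 2833378 = 2125033.50, rounded up to 2125034; 2,125,034 required, 2,125,196 in favor — approved.

Approved — every class gave the required vote.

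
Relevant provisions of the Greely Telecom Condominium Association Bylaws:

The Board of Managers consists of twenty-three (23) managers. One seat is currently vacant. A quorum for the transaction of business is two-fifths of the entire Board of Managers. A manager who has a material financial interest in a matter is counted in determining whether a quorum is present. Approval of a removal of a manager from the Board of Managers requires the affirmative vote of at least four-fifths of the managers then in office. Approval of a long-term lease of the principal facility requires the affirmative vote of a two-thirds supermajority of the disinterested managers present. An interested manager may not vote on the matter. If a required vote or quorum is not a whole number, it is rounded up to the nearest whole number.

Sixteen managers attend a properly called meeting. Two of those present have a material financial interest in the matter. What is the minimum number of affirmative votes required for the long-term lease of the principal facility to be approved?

The long-term lease of the principal facility requires two-thirds of the disinterested managers present (16 − 2 = 14).
2/3 of 14 = 9.33, rounded up to 10.

10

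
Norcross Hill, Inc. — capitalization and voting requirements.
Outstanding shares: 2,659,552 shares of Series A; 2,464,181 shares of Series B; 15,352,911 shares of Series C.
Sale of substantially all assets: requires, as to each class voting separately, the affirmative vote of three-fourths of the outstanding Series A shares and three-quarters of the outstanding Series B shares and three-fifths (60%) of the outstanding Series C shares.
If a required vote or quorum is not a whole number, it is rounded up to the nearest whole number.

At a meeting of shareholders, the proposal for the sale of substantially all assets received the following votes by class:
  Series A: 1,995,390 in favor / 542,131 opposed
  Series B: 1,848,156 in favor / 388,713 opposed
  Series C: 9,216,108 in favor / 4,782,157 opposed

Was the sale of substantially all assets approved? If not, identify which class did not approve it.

Approved — every class gave the required vote.

Series A: 3/4 of 2659552 = 1994664; 1,994,664 required, 1,995,390 in favor — approved.
Series B: 3/4 of 2464181 = 1848135.75, rounded up to 1848136; 1,848,136 required, 1,848,156 in favor — approved.
Series C: 3/5 of 15352911 = 9211746.60, rounded up to 9211747; 9,211,747 required, 9,216,108 in favor — approved.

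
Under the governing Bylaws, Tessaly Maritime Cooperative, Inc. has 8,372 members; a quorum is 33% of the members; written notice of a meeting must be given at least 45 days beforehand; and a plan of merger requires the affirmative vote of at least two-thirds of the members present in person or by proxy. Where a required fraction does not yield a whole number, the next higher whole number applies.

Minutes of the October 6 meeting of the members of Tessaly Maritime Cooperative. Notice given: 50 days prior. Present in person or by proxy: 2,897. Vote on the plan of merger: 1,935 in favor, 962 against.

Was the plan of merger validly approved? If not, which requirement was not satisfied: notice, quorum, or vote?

Valid — all requirements satisfied.

Notice: 50 days given; 45 required. Satisfied.
Quorum: 33% of 8,372 = 2,762.76, rounded up to 2,763; 2,897 present. Satisfied.
Vote: requires two-thirds of those present (2,897); 2/3 of 2897 = 1931.33, rounded up to 1932, so 1,932 needed; 1,935 in favor. Satisfied.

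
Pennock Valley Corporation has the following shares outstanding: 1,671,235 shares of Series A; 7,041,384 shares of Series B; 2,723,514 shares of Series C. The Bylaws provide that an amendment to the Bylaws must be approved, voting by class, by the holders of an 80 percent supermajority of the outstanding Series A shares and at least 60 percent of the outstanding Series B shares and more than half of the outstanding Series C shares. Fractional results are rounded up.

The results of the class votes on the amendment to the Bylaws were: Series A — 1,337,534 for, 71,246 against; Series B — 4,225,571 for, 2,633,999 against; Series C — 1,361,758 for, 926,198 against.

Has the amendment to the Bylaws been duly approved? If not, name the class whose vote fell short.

Series A: 4/5 of 1671235 = 1336988; 1,336,988 required, 1,337,534 in favor — approved.
Series B: 3/5 of 7041384 = 4224830.40, rounded up to 4224831; 4,224,831 required, 4,225,571 in favor — approved.
Series C: a majority of 2723514 is 1361758; 1,361,758 required, 1,361,758 in favor — approved.

Approved — every class gave the required vote.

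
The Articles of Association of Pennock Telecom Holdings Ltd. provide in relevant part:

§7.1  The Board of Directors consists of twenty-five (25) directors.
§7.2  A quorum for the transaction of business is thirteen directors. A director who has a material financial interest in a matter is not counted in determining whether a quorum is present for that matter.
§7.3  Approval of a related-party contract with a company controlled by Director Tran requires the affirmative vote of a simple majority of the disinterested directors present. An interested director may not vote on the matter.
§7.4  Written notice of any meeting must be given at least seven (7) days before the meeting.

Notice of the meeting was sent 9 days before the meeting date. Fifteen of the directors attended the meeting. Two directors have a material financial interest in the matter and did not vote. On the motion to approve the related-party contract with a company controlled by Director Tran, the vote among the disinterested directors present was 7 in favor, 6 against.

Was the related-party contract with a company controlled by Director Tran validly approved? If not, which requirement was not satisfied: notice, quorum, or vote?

Valid — all requirements satisfied.

Notice: 9 days given; 7 required (9 ≥ 7). Satisfied.
Quorum: 15 present, but the 2 interested directors do not count, leaving 13. Quorum is 13. Satisfied.
Vote: the related-party contract with a company controlled by Director Tran requires a majority of the disinterested directors present (15 − 2 = 13). A majority of 13 is 7, so 7 affirmative votes are needed; 7 voted in favor. Satisfied.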